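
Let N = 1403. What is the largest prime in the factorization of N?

1403 = 23 · 61
61 is prime.
So 1403 = 23 · 61; the largest prime factor is 61.

61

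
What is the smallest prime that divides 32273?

59

32273 is odd.
Digit sum 17, not divisible by 3.
Ends in 3: not divisible by 5.
7: 32273 = 7·4610 + 3
11: 32273 = 11·2933 + 10
13: 32273 = 13·2482 + 7
17: 32273 = 17·1898 + 7
19: 32273 = 19·1698 + 11
23: 32273 = 23·1403 + 4
29: 32273 = 29·1112 + 25
31: 32273 = 31·1041 + 2
37: 32273 = 37·872 + 9
41: 32273 = 41·787 + 6
43: 32273 = 43·750 + 23
47: 32273 = 47·686 + 31
53: 32273 = 53·608 + 49
59: 32273 = 59·547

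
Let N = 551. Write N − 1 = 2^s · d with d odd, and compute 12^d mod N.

46

551 − 1 = 550 = 2^1 · 275, so d = 275.
12^1 ≡ 12 (mod 551)
12^2 ≡ 12^2 = 144 ≡ 144 (mod 551)
12^4 ≡ 144^2 = 20736 ≡ 349 (mod 551)
12^8 ≡ 349^2 = 121801 ≡ 30 (mod 551)
12^16 ≡ 30^2 = 900 ≡ 349 (mod 551)
12^32 ≡ 349^2 = 121801 ≡ 30 (mod 551)
12^64 ≡ 30^2 = 900 ≡ 349 (mod 551)
12^128 ≡ 349^2 = 121801 ≡ 30 (mod 551)
12^256 ≡ 30^2 = 900 ≡ 349 (mod 551)
275 = 256 + 16 + 2 + 1 in binary powers of 2.
So 12^275 ≡ 349 · 349 · 144 · 12 ≡ 46 (mod 551).
Squaring chain: 46; never reaches −1, so base 12 is a Miller–Rabin witness that 551 is composite.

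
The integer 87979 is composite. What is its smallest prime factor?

97

87979 is odd.
Digit sum 40, not divisible by 3.
Ends in 9: not divisible by 5.
7: 87979 = 7·12568 + 3
11: 87979 = 11·7998 + 1
13: 87979 = 13·6767 + 8
17: 87979 = 17·5175 + 4
19: 87979 = 19·4630 + 9
23: 87979 = 23·3825 + 4
29: 87979 = 29·3033 + 22
31: 87979 = 31·2838 + 1
37: 87979 = 37·2377 + 30
41: 87979 = 41·2145 + 34
43: 87979 = 43·2046 + 1
47: 87979 = 47·1871 + 42
53: 87979 = 53·1659 + 52
59: 87979 = 59·1491 + 10
61: 87979 = 61·1442 + 17
67: 87979 = 67·1313 + 8
71: 87979 = 71·1239 + 10
73: 87979 = 73·1205 + 14
79: 87979 = 79·1113 + 52
83: 87979 = 83·1059 + 82
89: 87979 = 89·988 + 47
97: 87979 = 97·907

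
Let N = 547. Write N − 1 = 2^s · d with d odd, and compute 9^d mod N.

1

547 − 1 = 546 = 2^1 · 273, so d = 273.
9^1 ≡ 9 (mod 547)
9^2 ≡ 9^2 = 81 ≡ 81 (mod 547)
9^4 ≡ 81^2 = 6561 ≡ 544 (mod 547)
9^8 ≡ 544^2 = 295936 ≡ 9 (mod 547)
9^16 ≡ 9^2 = 81 ≡ 81 (mod 547)
9^32 ≡ 81^2 = 6561 ≡ 544 (mod 547)
9^64 ≡ 544^2 = 295936 ≡ 9 (mod 547)
9^128 ≡ 9^2 = 81 ≡ 81 (mod 547)
9^256 ≡ 81^2 = 6561 ≡ 544 (mod 547)
273 = 256 + 16 + 1 in binary powers of 2.
So 9^273 ≡ 544 · 81 · 9 ≡ 1 (mod 547).
Since 9^d ≡ 1 (mod 547), base 9 does not prove 547 composite.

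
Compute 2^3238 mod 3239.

2^1 ≡ 2 (mod 3239)
2^2 ≡ 2^2 = 4 ≡ 4 (mod 3239)
2^4 ≡ 4^2 = 16 ≡ 16 (mod 3239)
2^8 ≡ 16^2 = 256 ≡ 256 (mod 3239)
2^16 ≡ 256^2 = 65536 ≡ 756 (mod 3239)
2^32 ≡ 756^2 = 571536 ≡ 1472 (mod 3239)
2^64 ≡ 1472^2 = 2166784 ≡ 3132 (mod 3239)
2^128 ≡ 3132^2 = 9809424 ≡ 1732 (mod 3239)
2^256 ≡ 1732^2 = 2999824 ≡ 510 (mod 3239)
2^512 ≡ 510^2 = 260100 ≡ 980 (mod 3239)
2^1024 ≡ 980^2 = 960400 ≡ 1656 (mod 3239)
2^2048 ≡ 1656^2 = 2742336 ≡ 2142 (mod 3239)
3238 = 2048 + 1024 + 128 + 32 + 4 + 2 in binary powers of 2.
So 2^3238 ≡ 2142 · 1656 · 1732 · 1472 · 16 · 4 ≡ 318 (mod 3239).
Since 318 ≠ 1, base 2 is a Fermat witness: 3239 is composite.

318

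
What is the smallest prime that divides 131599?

13

131599 is odd.
Digit sum 28, not divisible by 3.
Ends in 9: not divisible by 5.
7: 131599 = 7·18799 + 6
11: 131599 = 11·11963 + 6
13: 131599 = 13·10123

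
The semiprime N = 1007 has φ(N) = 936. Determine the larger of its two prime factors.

φ(n) = (p−1)(q−1) = n − (p+q) + 1, so p + q = 1007 − 936 + 1 = 72.
p and q are the roots of t² − 72t + 1007 = 0.
Discriminant: 72² − 4·1007 = 5184 − 4028 = 1156; √1156 = 34.
q = (72 − 34)/2 = 19, p = (72 + 34)/2 = 53.
Check: 19 · 53 = 1007.

53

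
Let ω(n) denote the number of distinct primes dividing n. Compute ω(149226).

6

149226 = 2 · 74613
74613 = 3 · 24871
24871 = 7 · 3553
3553 = 11 · 323
323 = 17 · 19
149226 = 2 · 3 · 7 · 11 · 17 · 19, which has 6 distinct prime factors.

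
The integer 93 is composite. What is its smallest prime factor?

93 is odd.
Digit sum 12, divisible by 3.

3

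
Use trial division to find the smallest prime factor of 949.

13

949 is odd.
Digit sum 22, not divisible by 3.
Ends in 9: not divisible by 5.
7: 949 = 7·135 + 4
11: 949 = 11·86 + 3
13: 949 = 13·73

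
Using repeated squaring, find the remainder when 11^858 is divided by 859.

11^1 ≡ 11 (mod 859)
11^2 ≡ 11^2 = 121 ≡ 121 (mod 859)
11^4 ≡ 121^2 = 14641 ≡ 38 (mod 859)
11^8 ≡ 38^2 = 1444 ≡ 585 (mod 859)
11^16 ≡ 585^2 = 342225 ≡ 343 (mod 859)
11^32 ≡ 343^2 = 117649 ≡ 825 (mod 859)
11^64 ≡ 825^2 = 680625 ≡ 297 (mod 859)
11^128 ≡ 297^2 = 88209 ≡ 591 (mod 859)
11^256 ≡ 591^2 = 349281 ≡ 527 (mod 859)
11^512 ≡ 527^2 = 277729 ≡ 272 (mod 859)
858 = 512 + 256 + 64 + 16 + 8 + 2 in binary powers of 2.
So 11^858 ≡ 272 · 527 · 297 · 343 · 585 · 121 ≡ 1 (mod 859).
Since the result is 1, base 11 gives no evidence that 859 is composite.

1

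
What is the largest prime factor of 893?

47

893 = 19 · 47
47 is prime.
So 893 = 19 · 47; the largest prime factor is 47.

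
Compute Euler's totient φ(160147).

Factor: 160147 = 13 · 97 · 127.
φ(160147) = (13−1) · (97−1) · (127−1) = 12 · 96 · 126 = 145152.

145152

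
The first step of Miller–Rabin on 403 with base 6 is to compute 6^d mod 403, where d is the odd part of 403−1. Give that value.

278

403 − 1 = 402 = 2^1 · 201, so d = 201.
6^1 ≡ 6 (mod 403)
6^2 ≡ 6^2 = 36 ≡ 36 (mod 403)
6^4 ≡ 36^2 = 1296 ≡ 87 (mod 403)
6^8 ≡ 87^2 = 7569 ≡ 315 (mod 403)
6^16 ≡ 315^2 = 99225 ≡ 87 (mod 403)
6^32 ≡ 87^2 = 7569 ≡ 315 (mod 403)
6^64 ≡ 315^2 = 99225 ≡ 87 (mod 403)
6^128 ≡ 87^2 = 7569 ≡ 315 (mod 403)
201 = 128 + 64 + 8 + 1 in binary powers of 2.
So 6^201 ≡ 315 · 87 · 315 · 6 ≡ 278 (mod 403).
Squaring chain: 278; never reaches −1, so base 6 is a Miller–Rabin witness that 403 is composite.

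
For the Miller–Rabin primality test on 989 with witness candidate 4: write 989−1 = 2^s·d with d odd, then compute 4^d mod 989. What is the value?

403

989 − 1 = 988 = 2^2 · 247, so d = 247.
4^1 ≡ 4 (mod 989)
4^2 ≡ 4^2 = 16 ≡ 16 (mod 989)
4^4 ≡ 16^2 = 256 ≡ 256 (mod 989)
4^8 ≡ 256^2 = 65536 ≡ 262 (mod 989)
4^16 ≡ 262^2 = 68644 ≡ 403 (mod 989)
4^32 ≡ 403^2 = 162409 ≡ 213 (mod 989)
4^64 ≡ 213^2 = 45369 ≡ 864 (mod 989)
4^128 ≡ 864^2 = 746496 ≡ 790 (mod 989)
247 = 128 + 64 + 32 + 16 + 4 + 2 + 1 in binary powers of 2.
So 4^247 ≡ 790 · 864 · 213 · 403 · 256 · 16 · 4 ≡ 403 (mod 989).
Squaring chain: 403 → 213; never reaches −1, so base 4 is a Miller–Rabin witness that 989 is composite.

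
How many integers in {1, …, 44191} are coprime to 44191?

Factor: 44191 = 7 · 59 · 107.
φ(44191) = (7−1) · (59−1) · (107−1) = 6 · 58 · 106 = 36888.

36888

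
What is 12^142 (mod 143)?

1

12^1 ≡ 12 (mod 143)
12^2 ≡ 12^2 = 144 ≡ 1 (mod 143)
12^4 ≡ 1^2 = 1 ≡ 1 (mod 143)
12^8 ≡ 1^2 = 1 ≡ 1 (mod 143)
12^16 ≡ 1^2 = 1 ≡ 1 (mod 143)
12^32 ≡ 1^2 = 1 ≡ 1 (mod 143)
12^64 ≡ 1^2 = 1 ≡ 1 (mod 143)
12^128 ≡ 1^2 = 1 ≡ 1 (mod 143)
142 = 128 + 8 + 4 + 2 in binary powers of 2.
So 12^142 ≡ 1 · 1 · 1 · 1 ≡ 1 (mod 143).
Since the result is 1, base 12 gives no evidence that 143 is composite.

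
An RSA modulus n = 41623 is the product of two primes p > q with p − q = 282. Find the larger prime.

389

Since p = q + 282, we have 41623 = q(q + 282), so q² + 282q − 41623 = 0.
Discriminant: 282² + 4·41623 = 79524 + 166492 = 246016; √246016 = 496.
q = (−282 + 496)/2 = 107, and p = q + 282 = 389.
Check: 107 · 389 = 41623.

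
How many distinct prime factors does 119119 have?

4

119119 = 7^2 · 2431
2431 = 11 · 221
221 = 13 · 17
119119 = 7^2 · 11 · 13 · 17, which has 4 distinct prime factors.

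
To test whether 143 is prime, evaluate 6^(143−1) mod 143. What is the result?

69

6^1 ≡ 6 (mod 143)
6^2 ≡ 6^2 = 36 ≡ 36 (mod 143)
6^4 ≡ 36^2 = 1296 ≡ 9 (mod 143)
6^8 ≡ 9^2 = 81 ≡ 81 (mod 143)
6^16 ≡ 81^2 = 6561 ≡ 126 (mod 143)
6^32 ≡ 126^2 = 15876 ≡ 3 (mod 143)
6^64 ≡ 3^2 = 9 ≡ 9 (mod 143)
6^128 ≡ 9^2 = 81 ≡ 81 (mod 143)
142 = 128 + 8 + 4 + 2 in binary powers of 2.
So 6^142 ≡ 81 · 81 · 9 · 36 ≡ 69 (mod 143).
Since 69 ≠ 1, base 6 is a Fermat witness: 143 is composite.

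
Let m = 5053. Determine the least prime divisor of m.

31

5053 is odd.
Digit sum 13, not divisible by 3.
Ends in 3: not divisible by 5.
7: 5053 = 7·721 + 6
11: 5053 = 11·459 + 4
13: 5053 = 13·388 + 9
17: 5053 = 17·297 + 4
19: 5053 = 19·265 + 18
23: 5053 = 23·219 + 16
29: 5053 = 29·174 + 7
31: 5053 = 31·163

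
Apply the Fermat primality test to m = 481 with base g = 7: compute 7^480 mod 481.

417

7^1 ≡ 7 (mod 481)
7^2 ≡ 7^2 = 49 ≡ 49 (mod 481)
7^4 ≡ 49^2 = 2401 ≡ 477 (mod 481)
7^8 ≡ 477^2 = 227529 ≡ 16 (mod 481)
7^16 ≡ 16^2 = 256 ≡ 256 (mod 481)
7^32 ≡ 256^2 = 65536 ≡ 120 (mod 481)
7^64 ≡ 120^2 = 14400 ≡ 451 (mod 481)
7^128 ≡ 451^2 = 203401 ≡ 419 (mod 481)
7^256 ≡ 419^2 = 175561 ≡ 477 (mod 481)
480 = 256 + 128 + 64 + 32 in binary powers of 2.
So 7^480 ≡ 477 · 419 · 451 · 120 ≡ 417 (mod 481).
Since 417 ≠ 1, base 7 is a Fermat witness: 481 is composite.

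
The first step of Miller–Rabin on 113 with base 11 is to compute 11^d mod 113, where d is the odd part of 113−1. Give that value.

113 − 1 = 112 = 2^4 · 7, so d = 7.
11^1 ≡ 11 (mod 113)
11^2 ≡ 11^2 = 121 ≡ 8 (mod 113)
11^4 ≡ 8^2 = 64 ≡ 64 (mod 113)
7 = 4 + 2 + 1 in binary powers of 2.
So 11^7 ≡ 64 · 8 · 11 ≡ 95 (mod 113).
Squaring chain: 95 → 98 → 112 → 1; reaches −1, so base 11 does not prove 113 composite.

95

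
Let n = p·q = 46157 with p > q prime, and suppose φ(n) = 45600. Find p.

φ(n) = (p−1)(q−1) = n − (p+q) + 1, so p + q = 46157 − 45600 + 1 = 558.
p and q are the roots of t² − 558t + 46157 = 0.
Discriminant: 558² − 4·46157 = 311364 − 184628 = 126736; √126736 = 356.
q = (558 − 356)/2 = 101, p = (558 + 356)/2 = 457.
Check: 101 · 457 = 46157.

457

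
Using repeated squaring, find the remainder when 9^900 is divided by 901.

9^1 ≡ 9 (mod 901)
9^2 ≡ 9^2 = 81 ≡ 81 (mod 901)
9^4 ≡ 81^2 = 6561 ≡ 254 (mod 901)
9^8 ≡ 254^2 = 64516 ≡ 545 (mod 901)
9^16 ≡ 545^2 = 297025 ≡ 596 (mod 901)
9^32 ≡ 596^2 = 355216 ≡ 222 (mod 901)
9^64 ≡ 222^2 = 49284 ≡ 630 (mod 901)
9^128 ≡ 630^2 = 396900 ≡ 460 (mod 901)
9^256 ≡ 460^2 = 211600 ≡ 766 (mod 901)
9^512 ≡ 766^2 = 586756 ≡ 205 (mod 901)
900 = 512 + 256 + 128 + 4 in binary powers of 2.
So 9^900 ≡ 205 · 766 · 460 · 254 ≡ 543 (mod 901).
Since 543 ≠ 1, base 9 is a Fermat witness: 901 is composite.

543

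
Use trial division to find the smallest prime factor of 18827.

18827 is odd.
Digit sum 26, not divisible by 3.
Ends in 7: not divisible by 5.
7: 18827 = 7·2689 + 4
11: 18827 = 11·1711 + 6
13: 18827 = 13·1448 + 3
17: 18827 = 17·1107 + 8
19: 18827 = 19·990 + 17
23: 18827 = 23·818 + 13
29: 18827 = 29·649 + 6
31: 18827 = 31·607 + 10
37: 18827 = 37·508 + 31
41: 18827 = 41·459 + 8
43: 18827 = 43·437 + 36
47: 18827 = 47·400 + 27
53: 18827 = 53·355 + 12
59: 18827 = 59·319 + 6
61: 18827 = 61·308 + 39
67: 18827 = 67·281

67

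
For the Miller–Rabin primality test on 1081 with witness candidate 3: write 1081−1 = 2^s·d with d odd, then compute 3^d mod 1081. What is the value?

1081 − 1 = 1080 = 2^3 · 135, so d = 135.
3^1 ≡ 3 (mod 1081)
3^2 ≡ 3^2 = 9 ≡ 9 (mod 1081)
3^4 ≡ 9^2 = 81 ≡ 81 (mod 1081)
3^8 ≡ 81^2 = 6561 ≡ 75 (mod 1081)
3^16 ≡ 75^2 = 5625 ≡ 220 (mod 1081)
3^32 ≡ 220^2 = 48400 ≡ 836 (mod 1081)
3^64 ≡ 836^2 = 698896 ≡ 570 (mod 1081)
3^128 ≡ 570^2 = 324900 ≡ 600 (mod 1081)
135 = 128 + 4 + 2 + 1 in binary powers of 2.
So 3^135 ≡ 600 · 81 · 9 · 3 ≡ 947 (mod 1081).
Squaring chain: 947 → 660 → 1038; never reaches −1, so base 3 is a Miller–Rabin witness that 1081 is composite.

947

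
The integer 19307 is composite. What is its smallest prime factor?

19307 is odd.
Digit sum 20, not divisible by 3.
Ends in 7: not divisible by 5.
7: 19307 = 7·2758 + 1
11: 19307 = 11·1755 + 2
13: 19307 = 13·1485 + 2
17: 19307 = 17·1135 + 12
19: 19307 = 19·1016 + 3
23: 19307 = 23·839 + 10
29: 19307 = 29·665 + 22
31: 19307 = 31·622 + 25
37: 19307 = 37·521 + 30
41: 19307 = 41·470 + 37
43: 19307 = 43·449

43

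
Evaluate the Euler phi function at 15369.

9936

Factor: 15369 = 3 · 47 · 109.
φ(15369) = (3−1) · (47−1) · (109−1) = 2 · 46 · 108 = 9936.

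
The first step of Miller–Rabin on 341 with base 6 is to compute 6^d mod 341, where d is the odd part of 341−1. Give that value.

341 − 1 = 340 = 2^2 · 85, so d = 85.
6^1 ≡ 6 (mod 341)
6^2 ≡ 6^2 = 36 ≡ 36 (mod 341)
6^4 ≡ 36^2 = 1296 ≡ 273 (mod 341)
6^8 ≡ 273^2 = 74529 ≡ 191 (mod 341)
6^16 ≡ 191^2 = 36481 ≡ 335 (mod 341)
6^32 ≡ 335^2 = 112225 ≡ 36 (mod 341)
6^64 ≡ 36^2 = 1296 ≡ 273 (mod 341)
85 = 64 + 16 + 4 + 1 in binary powers of 2.
So 6^85 ≡ 273 · 335 · 273 · 6 ≡ 285 (mod 341).
Squaring chain: 285 → 67; never reaches −1, so base 6 is a Miller–Rabin witness that 341 is composite.

285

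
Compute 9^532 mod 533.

9^1 ≡ 9 (mod 533)
9^2 ≡ 9^2 = 81 ≡ 81 (mod 533)
9^4 ≡ 81^2 = 6561 ≡ 165 (mod 533)
9^8 ≡ 165^2 = 27225 ≡ 42 (mod 533)
9^16 ≡ 42^2 = 1764 ≡ 165 (mod 533)
9^32 ≡ 165^2 = 27225 ≡ 42 (mod 533)
9^64 ≡ 42^2 = 1764 ≡ 165 (mod 533)
9^128 ≡ 165^2 = 27225 ≡ 42 (mod 533)
9^256 ≡ 42^2 = 1764 ≡ 165 (mod 533)
9^512 ≡ 165^2 = 27225 ≡ 42 (mod 533)
532 = 512 + 16 + 4 in binary powers of 2.
So 9^532 ≡ 42 · 165 · 165 ≡ 165 (mod 533).
Since 165 ≠ 1, base 9 is a Fermat witness: 533 is composite.

165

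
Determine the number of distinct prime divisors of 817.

817 = 19 · 43
817 = 19 · 43, which has 2 distinct prime factors.

2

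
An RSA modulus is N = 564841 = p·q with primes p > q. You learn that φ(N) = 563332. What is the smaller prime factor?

683

φ(n) = (p−1)(q−1) = n − (p+q) + 1, so p + q = 564841 − 563332 + 1 = 1510.
p and q are the roots of t² − 1510t + 564841 = 0.
Discriminant: 1510² − 4·564841 = 2280100 − 2259364 = 20736; √20736 = 144.
q = (1510 − 144)/2 = 683, p = (1510 + 144)/2 = 827.
Check: 683 · 827 = 564841.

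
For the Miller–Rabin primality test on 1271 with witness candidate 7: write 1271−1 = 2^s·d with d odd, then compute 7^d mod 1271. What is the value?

191

1271 − 1 = 1270 = 2^1 · 635, so d = 635.
7^1 ≡ 7 (mod 1271)
7^2 ≡ 7^2 = 49 ≡ 49 (mod 1271)
7^4 ≡ 49^2 = 2401 ≡ 1130 (mod 1271)
7^8 ≡ 1130^2 = 1276900 ≡ 816 (mod 1271)
7^16 ≡ 816^2 = 665856 ≡ 1123 (mod 1271)
7^32 ≡ 1123^2 = 1261129 ≡ 297 (mod 1271)
7^64 ≡ 297^2 = 88209 ≡ 510 (mod 1271)
7^128 ≡ 510^2 = 260100 ≡ 816 (mod 1271)
7^256 ≡ 816^2 = 665856 ≡ 1123 (mod 1271)
7^512 ≡ 1123^2 = 1261129 ≡ 297 (mod 1271)
635 = 512 + 64 + 32 + 16 + 8 + 2 + 1 in binary powers of 2.
So 7^635 ≡ 297 · 510 · 297 · 1123 · 816 · 49 · 7 ≡ 191 (mod 1271).
Squaring chain: 191; never reaches −1, so base 7 is a Miller–Rabin witness that 1271 is composite.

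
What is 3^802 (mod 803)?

3^1 ≡ 3 (mod 803)
3^2 ≡ 3^2 = 9 ≡ 9 (mod 803)
3^4 ≡ 9^2 = 81 ≡ 81 (mod 803)
3^8 ≡ 81^2 = 6561 ≡ 137 (mod 803)
3^16 ≡ 137^2 = 18769 ≡ 300 (mod 803)
3^32 ≡ 300^2 = 90000 ≡ 64 (mod 803)
3^64 ≡ 64^2 = 4096 ≡ 81 (mod 803)
3^128 ≡ 81^2 = 6561 ≡ 137 (mod 803)
3^256 ≡ 137^2 = 18769 ≡ 300 (mod 803)
3^512 ≡ 300^2 = 90000 ≡ 64 (mod 803)
802 = 512 + 256 + 32 + 2 in binary powers of 2.
So 3^802 ≡ 64 · 300 · 64 · 9 ≡ 284 (mod 803).
Since 284 ≠ 1, base 3 is a Fermat witness: 803 is composite.

284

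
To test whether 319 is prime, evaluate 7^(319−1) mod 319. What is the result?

53

7^1 ≡ 7 (mod 319)
7^2 ≡ 7^2 = 49 ≡ 49 (mod 319)
7^4 ≡ 49^2 = 2401 ≡ 168 (mod 319)
7^8 ≡ 168^2 = 28224 ≡ 152 (mod 319)
7^16 ≡ 152^2 = 23104 ≡ 136 (mod 319)
7^32 ≡ 136^2 = 18496 ≡ 313 (mod 319)
7^64 ≡ 313^2 = 97969 ≡ 36 (mod 319)
7^128 ≡ 36^2 = 1296 ≡ 20 (mod 319)
7^256 ≡ 20^2 = 400 ≡ 81 (mod 319)
318 = 256 + 32 + 16 + 8 + 4 + 2 in binary powers of 2.
So 7^318 ≡ 81 · 313 · 136 · 152 · 168 · 49 ≡ 53 (mod 319).
Since 53 ≠ 1, base 7 is a Fermat witness: 319 is composite.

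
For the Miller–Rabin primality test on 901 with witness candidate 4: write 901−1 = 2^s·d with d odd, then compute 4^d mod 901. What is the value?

327

901 − 1 = 900 = 2^2 · 225, so d = 225.
4^1 ≡ 4 (mod 901)
4^2 ≡ 4^2 = 16 ≡ 16 (mod 901)
4^4 ≡ 16^2 = 256 ≡ 256 (mod 901)
4^8 ≡ 256^2 = 65536 ≡ 664 (mod 901)
4^16 ≡ 664^2 = 440896 ≡ 307 (mod 901)
4^32 ≡ 307^2 = 94249 ≡ 545 (mod 901)
4^64 ≡ 545^2 = 297025 ≡ 596 (mod 901)
4^128 ≡ 596^2 = 355216 ≡ 222 (mod 901)
225 = 128 + 64 + 32 + 1 in binary powers of 2.
So 4^225 ≡ 222 · 596 · 545 · 4 ≡ 327 (mod 901).
Squaring chain: 327 → 611; never reaches −1, so base 4 is a Miller–Rabin witness that 901 is composite.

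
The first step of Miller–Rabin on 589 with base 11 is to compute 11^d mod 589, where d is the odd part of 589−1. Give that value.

77

589 − 1 = 588 = 2^2 · 147, so d = 147.
11^1 ≡ 11 (mod 589)
11^2 ≡ 11^2 = 121 ≡ 121 (mod 589)
11^4 ≡ 121^2 = 14641 ≡ 505 (mod 589)
11^8 ≡ 505^2 = 255025 ≡ 577 (mod 589)
11^16 ≡ 577^2 = 332929 ≡ 144 (mod 589)
11^32 ≡ 144^2 = 20736 ≡ 121 (mod 589)
11^64 ≡ 121^2 = 14641 ≡ 505 (mod 589)
11^128 ≡ 505^2 = 255025 ≡ 577 (mod 589)
147 = 128 + 16 + 2 + 1 in binary powers of 2.
So 11^147 ≡ 577 · 144 · 121 · 11 ≡ 77 (mod 589).
Squaring chain: 77 → 39; never reaches −1, so base 11 is a Miller–Rabin witness that 589 is composite.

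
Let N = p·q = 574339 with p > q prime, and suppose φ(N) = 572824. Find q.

φ(n) = (p−1)(q−1) = n − (p+q) + 1, so p + q = 574339 − 572824 + 1 = 1516.
p and q are the roots of t² − 1516t + 574339 = 0.
Discriminant: 1516² − 4·574339 = 2298256 − 2297356 = 900; √900 = 30.
q = (1516 − 30)/2 = 743, p = (1516 + 30)/2 = 773.
Check: 743 · 773 = 574339.

743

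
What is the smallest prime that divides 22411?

73

22411 is odd.
Digit sum 10, not divisible by 3.
Ends in 1: not divisible by 5.
7: 22411 = 7·3201 + 4
11: 22411 = 11·2037 + 4
13: 22411 = 13·1723 + 12
17: 22411 = 17·1318 + 5
19: 22411 = 19·1179 + 10
23: 22411 = 23·974 + 9
29: 22411 = 29·772 + 23
31: 22411 = 31·722 + 29
37: 22411 = 37·605 + 26
41: 22411 = 41·546 + 25
43: 22411 = 43·521 + 8
47: 22411 = 47·476 + 39
53: 22411 = 53·422 + 45
59: 22411 = 59·379 + 50
61: 22411 = 61·367 + 24
67: 22411 = 67·334 + 33
71: 22411 = 71·315 + 46
73: 22411 = 73·307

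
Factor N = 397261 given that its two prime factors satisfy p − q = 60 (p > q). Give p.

661

Since p = q + 60, we have 397261 = q(q + 60), so q² + 60q − 397261 = 0.
Discriminant: 60² + 4·397261 = 3600 + 1589044 = 1592644; √1592644 = 1262.
q = (−60 + 1262)/2 = 601, and p = q + 60 = 661.
Check: 601 · 661 = 397261.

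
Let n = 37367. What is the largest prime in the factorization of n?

37367 = 11 · 3397
3397 = 43 · 79
79 is prime.
So 37367 = 11 · 43 · 79; the largest prime factor is 79.

79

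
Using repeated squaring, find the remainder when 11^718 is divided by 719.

11^1 ≡ 11 (mod 719)
11^2 ≡ 11^2 = 121 ≡ 121 (mod 719)
11^4 ≡ 121^2 = 14641 ≡ 261 (mod 719)
11^8 ≡ 261^2 = 68121 ≡ 535 (mod 719)
11^16 ≡ 535^2 = 286225 ≡ 63 (mod 719)
11^32 ≡ 63^2 = 3969 ≡ 374 (mod 719)
11^64 ≡ 374^2 = 139876 ≡ 390 (mod 719)
11^128 ≡ 390^2 = 152100 ≡ 391 (mod 719)
11^256 ≡ 391^2 = 152881 ≡ 453 (mod 719)
11^512 ≡ 453^2 = 205209 ≡ 294 (mod 719)
718 = 512 + 128 + 64 + 8 + 4 + 2 in binary powers of 2.
So 11^718 ≡ 294 · 391 · 390 · 535 · 261 · 121 ≡ 1 (mod 719).
Since the result is 1, base 11 gives no evidence that 719 is composite.

1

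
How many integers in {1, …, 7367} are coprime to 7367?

7176

Factor: 7367 = 53 · 139.
φ(7367) = (53−1) · (139−1) = 52 · 138 = 7176.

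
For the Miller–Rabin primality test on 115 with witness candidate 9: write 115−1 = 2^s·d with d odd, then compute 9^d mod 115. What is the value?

115 − 1 = 114 = 2^1 · 57, so d = 57.
9^1 ≡ 9 (mod 115)
9^2 ≡ 9^2 = 81 ≡ 81 (mod 115)
9^4 ≡ 81^2 = 6561 ≡ 6 (mod 115)
9^8 ≡ 6^2 = 36 ≡ 36 (mod 115)
9^16 ≡ 36^2 = 1296 ≡ 31 (mod 115)
9^32 ≡ 31^2 = 961 ≡ 41 (mod 115)
57 = 32 + 16 + 8 + 1 in binary powers of 2.
So 9^57 ≡ 41 · 31 · 36 · 9 ≡ 104 (mod 115).
Squaring chain: 104; never reaches −1, so base 9 is a Miller–Rabin witness that 115 is composite.

104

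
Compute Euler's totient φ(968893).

Factor: 968893 = 53 · 101 · 181.
φ(968893) = (53−1) · (101−1) · (181−1) = 52 · 100 · 180 = 936000.

936000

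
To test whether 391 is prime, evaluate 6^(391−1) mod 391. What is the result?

25

6^1 ≡ 6 (mod 391)
6^2 ≡ 6^2 = 36 ≡ 36 (mod 391)
6^4 ≡ 36^2 = 1296 ≡ 123 (mod 391)
6^8 ≡ 123^2 = 15129 ≡ 271 (mod 391)
6^16 ≡ 271^2 = 73441 ≡ 324 (mod 391)
6^32 ≡ 324^2 = 104976 ≡ 188 (mod 391)
6^64 ≡ 188^2 = 35344 ≡ 154 (mod 391)
6^128 ≡ 154^2 = 23716 ≡ 256 (mod 391)
6^256 ≡ 256^2 = 65536 ≡ 239 (mod 391)
390 = 256 + 128 + 4 + 2 in binary powers of 2.
So 6^390 ≡ 239 · 256 · 123 · 36 ≡ 25 (mod 391).
Since 25 ≠ 1, base 6 is a Fermat witness: 391 is composite.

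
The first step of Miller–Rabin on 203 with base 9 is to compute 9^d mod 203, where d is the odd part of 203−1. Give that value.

203 − 1 = 202 = 2^1 · 101, so d = 101.
9^1 ≡ 9 (mod 203)
9^2 ≡ 9^2 = 81 ≡ 81 (mod 203)
9^4 ≡ 81^2 = 6561 ≡ 65 (mod 203)
9^8 ≡ 65^2 = 4225 ≡ 165 (mod 203)
9^16 ≡ 165^2 = 27225 ≡ 23 (mod 203)
9^32 ≡ 23^2 = 529 ≡ 123 (mod 203)
9^64 ≡ 123^2 = 15129 ≡ 107 (mod 203)
101 = 64 + 32 + 4 + 1 in binary powers of 2.
So 9^101 ≡ 107 · 123 · 65 · 9 ≡ 4 (mod 203).
Squaring chain: 4; never reaches −1, so base 9 is a Miller–Rabin witness that 203 is composite.

4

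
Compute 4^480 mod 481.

417

4^1 ≡ 4 (mod 481)
4^2 ≡ 4^2 = 16 ≡ 16 (mod 481)
4^4 ≡ 16^2 = 256 ≡ 256 (mod 481)
4^8 ≡ 256^2 = 65536 ≡ 120 (mod 481)
4^16 ≡ 120^2 = 14400 ≡ 451 (mod 481)
4^32 ≡ 451^2 = 203401 ≡ 419 (mod 481)
4^64 ≡ 419^2 = 175561 ≡ 477 (mod 481)
4^128 ≡ 477^2 = 227529 ≡ 16 (mod 481)
4^256 ≡ 16^2 = 256 ≡ 256 (mod 481)
480 = 256 + 128 + 64 + 32 in binary powers of 2.
So 4^480 ≡ 256 · 16 · 477 · 419 ≡ 417 (mod 481).
Since 417 ≠ 1, base 4 is a Fermat witness: 481 is composite.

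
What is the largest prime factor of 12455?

12455 = 5 · 2491
2491 = 47 · 53
53 is prime.
So 12455 = 5 · 47 · 53; the largest prime factor is 53.

53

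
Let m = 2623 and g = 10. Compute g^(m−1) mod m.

10^1 ≡ 10 (mod 2623)
10^2 ≡ 10^2 = 100 ≡ 100 (mod 2623)
10^4 ≡ 100^2 = 10000 ≡ 2131 (mod 2623)
10^8 ≡ 2131^2 = 4541161 ≡ 748 (mod 2623)
10^16 ≡ 748^2 = 559504 ≡ 805 (mod 2623)
10^32 ≡ 805^2 = 648025 ≡ 144 (mod 2623)
10^64 ≡ 144^2 = 20736 ≡ 2375 (mod 2623)
10^128 ≡ 2375^2 = 5640625 ≡ 1175 (mod 2623)
10^256 ≡ 1175^2 = 1380625 ≡ 927 (mod 2623)
10^512 ≡ 927^2 = 859329 ≡ 1608 (mod 2623)
10^1024 ≡ 1608^2 = 2585664 ≡ 2009 (mod 2623)
10^2048 ≡ 2009^2 = 4036081 ≡ 1907 (mod 2623)
2622 = 2048 + 512 + 32 + 16 + 8 + 4 + 2 in binary powers of 2.
So 10^2622 ≡ 1907 · 1608 · 144 · 805 · 748 · 2131 · 100 ≡ 735 (mod 2623).
Since 735 ≠ 1, base 10 is a Fermat witness: 2623 is composite.

735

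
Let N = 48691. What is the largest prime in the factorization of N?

73

48691 = 23 · 2117
2117 = 29 · 73
73 is prime.
So 48691 = 23 · 29 · 73; the largest prime factor is 73.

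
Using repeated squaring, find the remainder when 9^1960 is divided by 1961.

1533

9^1 ≡ 9 (mod 1961)
9^2 ≡ 9^2 = 81 ≡ 81 (mod 1961)
9^4 ≡ 81^2 = 6561 ≡ 678 (mod 1961)
9^8 ≡ 678^2 = 459684 ≡ 810 (mod 1961)
9^16 ≡ 810^2 = 656100 ≡ 1126 (mod 1961)
9^32 ≡ 1126^2 = 1267876 ≡ 1070 (mod 1961)
9^64 ≡ 1070^2 = 1144900 ≡ 1637 (mod 1961)
9^128 ≡ 1637^2 = 2679769 ≡ 1043 (mod 1961)
9^256 ≡ 1043^2 = 1087849 ≡ 1455 (mod 1961)
9^512 ≡ 1455^2 = 2117025 ≡ 1106 (mod 1961)
9^1024 ≡ 1106^2 = 1223236 ≡ 1533 (mod 1961)
1960 = 1024 + 512 + 256 + 128 + 32 + 8 in binary powers of 2.
So 9^1960 ≡ 1533 · 1106 · 1455 · 1043 · 1070 · 810 ≡ 1533 (mod 1961).
Since 1533 ≠ 1, base 9 is a Fermat witness: 1961 is composite.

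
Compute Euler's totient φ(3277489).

3210480

Factor: 3277489 = 127 · 131 · 197.
φ(3277489) = (127−1) · (131−1) · (197−1) = 126 · 130 · 196 = 3210480.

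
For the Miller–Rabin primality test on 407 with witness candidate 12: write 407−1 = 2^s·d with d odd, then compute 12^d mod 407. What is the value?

155

407 − 1 = 406 = 2^1 · 203, so d = 203.
12^1 ≡ 12 (mod 407)
12^2 ≡ 12^2 = 144 ≡ 144 (mod 407)
12^4 ≡ 144^2 = 20736 ≡ 386 (mod 407)
12^8 ≡ 386^2 = 148996 ≡ 34 (mod 407)
12^16 ≡ 34^2 = 1156 ≡ 342 (mod 407)
12^32 ≡ 342^2 = 116964 ≡ 155 (mod 407)
12^64 ≡ 155^2 = 24025 ≡ 12 (mod 407)
12^128 ≡ 12^2 = 144 ≡ 144 (mod 407)
203 = 128 + 64 + 8 + 2 + 1 in binary powers of 2.
So 12^203 ≡ 144 · 12 · 34 · 144 · 12 ≡ 155 (mod 407).
Squaring chain: 155; never reaches −1, so base 12 is a Miller–Rabin witness that 407 is composite.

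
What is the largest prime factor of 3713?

3713 = 47 · 79
79 is prime.
So 3713 = 47 · 79; the largest prime factor is 79.

79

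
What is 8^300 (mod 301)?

8^1 ≡ 8 (mod 301)
8^2 ≡ 8^2 = 64 ≡ 64 (mod 301)
8^4 ≡ 64^2 = 4096 ≡ 183 (mod 301)
8^8 ≡ 183^2 = 33489 ≡ 78 (mod 301)
8^16 ≡ 78^2 = 6084 ≡ 64 (mod 301)
8^32 ≡ 64^2 = 4096 ≡ 183 (mod 301)
8^64 ≡ 183^2 = 33489 ≡ 78 (mod 301)
8^128 ≡ 78^2 = 6084 ≡ 64 (mod 301)
8^256 ≡ 64^2 = 4096 ≡ 183 (mod 301)
300 = 256 + 32 + 8 + 4 in binary powers of 2.
So 8^300 ≡ 183 · 183 · 78 · 183 ≡ 274 (mod 301).
Since 274 ≠ 1, base 8 is a Fermat witness: 301 is composite.

274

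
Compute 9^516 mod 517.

9^1 ≡ 9 (mod 517)
9^2 ≡ 9^2 = 81 ≡ 81 (mod 517)
9^4 ≡ 81^2 = 6561 ≡ 357 (mod 517)
9^8 ≡ 357^2 = 127449 ≡ 267 (mod 517)
9^16 ≡ 267^2 = 71289 ≡ 460 (mod 517)
9^32 ≡ 460^2 = 211600 ≡ 147 (mod 517)
9^64 ≡ 147^2 = 21609 ≡ 412 (mod 517)
9^128 ≡ 412^2 = 169744 ≡ 168 (mod 517)
9^256 ≡ 168^2 = 28224 ≡ 306 (mod 517)
9^512 ≡ 306^2 = 93636 ≡ 59 (mod 517)
516 = 512 + 4 in binary powers of 2.
So 9^516 ≡ 59 · 357 ≡ 383 (mod 517).
Since 383 ≠ 1, base 9 is a Fermat witness: 517 is composite.

383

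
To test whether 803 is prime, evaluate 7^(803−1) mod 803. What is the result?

654

7^1 ≡ 7 (mod 803)
7^2 ≡ 7^2 = 49 ≡ 49 (mod 803)
7^4 ≡ 49^2 = 2401 ≡ 795 (mod 803)
7^8 ≡ 795^2 = 632025 ≡ 64 (mod 803)
7^16 ≡ 64^2 = 4096 ≡ 81 (mod 803)
7^32 ≡ 81^2 = 6561 ≡ 137 (mod 803)
7^64 ≡ 137^2 = 18769 ≡ 300 (mod 803)
7^128 ≡ 300^2 = 90000 ≡ 64 (mod 803)
7^256 ≡ 64^2 = 4096 ≡ 81 (mod 803)
7^512 ≡ 81^2 = 6561 ≡ 137 (mod 803)
802 = 512 + 256 + 32 + 2 in binary powers of 2.
So 7^802 ≡ 137 · 81 · 137 · 49 ≡ 654 (mod 803).
Since 654 ≠ 1, base 7 is a Fermat witness: 803 is composite.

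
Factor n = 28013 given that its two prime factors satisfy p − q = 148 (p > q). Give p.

257

Since p = q + 148, we have 28013 = q(q + 148), so q² + 148q − 28013 = 0.
Discriminant: 148² + 4·28013 = 21904 + 112052 = 133956; √133956 = 366.
q = (−148 + 366)/2 = 109, and p = q + 148 = 257.
Check: 109 · 257 = 28013.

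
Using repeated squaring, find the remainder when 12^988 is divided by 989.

12^1 ≡ 12 (mod 989)
12^2 ≡ 12^2 = 144 ≡ 144 (mod 989)
12^4 ≡ 144^2 = 20736 ≡ 956 (mod 989)
12^8 ≡ 956^2 = 913936 ≡ 100 (mod 989)
12^16 ≡ 100^2 = 10000 ≡ 110 (mod 989)
12^32 ≡ 110^2 = 12100 ≡ 232 (mod 989)
12^64 ≡ 232^2 = 53824 ≡ 418 (mod 989)
12^128 ≡ 418^2 = 174724 ≡ 660 (mod 989)
12^256 ≡ 660^2 = 435600 ≡ 440 (mod 989)
12^512 ≡ 440^2 = 193600 ≡ 745 (mod 989)
988 = 512 + 256 + 128 + 64 + 16 + 8 + 4 in binary powers of 2.
So 12^988 ≡ 745 · 440 · 660 · 418 · 110 · 100 · 956 ≡ 418 (mod 989).
Since 418 ≠ 1, base 12 is a Fermat witness: 989 is composite.

418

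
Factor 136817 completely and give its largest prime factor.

71

136817 = 41 · 3337
3337 = 47 · 71
71 is prime.
So 136817 = 41 · 47 · 71; the largest prime factor is 71.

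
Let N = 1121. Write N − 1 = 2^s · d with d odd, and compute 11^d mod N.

1121 − 1 = 1120 = 2^5 · 35, so d = 35.
11^1 ≡ 11 (mod 1121)
11^2 ≡ 11^2 = 121 ≡ 121 (mod 1121)
11^4 ≡ 121^2 = 14641 ≡ 68 (mod 1121)
11^8 ≡ 68^2 = 4624 ≡ 140 (mod 1121)
11^16 ≡ 140^2 = 19600 ≡ 543 (mod 1121)
11^32 ≡ 543^2 = 294849 ≡ 26 (mod 1121)
35 = 32 + 2 + 1 in binary powers of 2.
So 11^35 ≡ 26 · 121 · 11 ≡ 976 (mod 1121).
Squaring chain: 976 → 847 → 1090 → 961 → 938; never reaches −1, so base 11 is a Miller–Rabin witness that 1121 is composite.

976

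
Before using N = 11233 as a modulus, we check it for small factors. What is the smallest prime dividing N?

11233 is odd.
Digit sum 10, not divisible by 3.
Ends in 3: not divisible by 5.
7: 11233 = 7·1604 + 5
11: 11233 = 11·1021 + 2
13: 11233 = 13·864 + 1
17: 11233 = 17·660 + 13
19: 11233 = 19·591 + 4
23: 11233 = 23·488 + 9
29: 11233 = 29·387 + 10
31: 11233 = 31·362 + 11
37: 11233 = 37·303 + 22
41: 11233 = 41·273 + 40
43: 11233 = 43·261 + 10
47: 11233 = 47·239

47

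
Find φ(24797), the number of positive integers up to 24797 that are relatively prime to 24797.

Factor: 24797 = 137 · 181.
φ(24797) = (137−1) · (181−1) = 136 · 180 = 24480.

24480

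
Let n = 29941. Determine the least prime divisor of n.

79

29941 is odd.
Digit sum 25, not divisible by 3.
Ends in 1: not divisible by 5.
7: 29941 = 7·4277 + 2
11: 29941 = 11·2721 + 10
13: 29941 = 13·2303 + 2
17: 29941 = 17·1761 + 4
19: 29941 = 19·1575 + 16
23: 29941 = 23·1301 + 18
29: 29941 = 29·1032 + 13
31: 29941 = 31·965 + 26
37: 29941 = 37·809 + 8
41: 29941 = 41·730 + 11
43: 29941 = 43·696 + 13
47: 29941 = 47·637 + 2
53: 29941 = 53·564 + 49
59: 29941 = 59·507 + 28
61: 29941 = 61·490 + 51
67: 29941 = 67·446 + 59
71: 29941 = 71·421 + 50
73: 29941 = 73·410 + 11
79: 29941 = 79·379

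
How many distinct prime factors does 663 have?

663 = 3 · 221
221 = 13 · 17
663 = 3 · 13 · 17, which has 3 distinct prime factors.

3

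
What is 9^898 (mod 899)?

545

9^1 ≡ 9 (mod 899)
9^2 ≡ 9^2 = 81 ≡ 81 (mod 899)
9^4 ≡ 81^2 = 6561 ≡ 268 (mod 899)
9^8 ≡ 268^2 = 71824 ≡ 803 (mod 899)
9^16 ≡ 803^2 = 644809 ≡ 226 (mod 899)
9^32 ≡ 226^2 = 51076 ≡ 732 (mod 899)
9^64 ≡ 732^2 = 535824 ≡ 20 (mod 899)
9^128 ≡ 20^2 = 400 ≡ 400 (mod 899)
9^256 ≡ 400^2 = 160000 ≡ 877 (mod 899)
9^512 ≡ 877^2 = 769129 ≡ 484 (mod 899)
898 = 512 + 256 + 128 + 2 in binary powers of 2.
So 9^898 ≡ 484 · 877 · 400 · 81 ≡ 545 (mod 899).
Since 545 ≠ 1, base 9 is a Fermat witness: 899 is composite.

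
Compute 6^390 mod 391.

6^1 ≡ 6 (mod 391)
6^2 ≡ 6^2 = 36 ≡ 36 (mod 391)
6^4 ≡ 36^2 = 1296 ≡ 123 (mod 391)
6^8 ≡ 123^2 = 15129 ≡ 271 (mod 391)
6^16 ≡ 271^2 = 73441 ≡ 324 (mod 391)
6^32 ≡ 324^2 = 104976 ≡ 188 (mod 391)
6^64 ≡ 188^2 = 35344 ≡ 154 (mod 391)
6^128 ≡ 154^2 = 23716 ≡ 256 (mod 391)
6^256 ≡ 256^2 = 65536 ≡ 239 (mod 391)
390 = 256 + 128 + 4 + 2 in binary powers of 2.
So 6^390 ≡ 239 · 256 · 123 · 36 ≡ 25 (mod 391).
Since 25 ≠ 1, base 6 is a Fermat witness: 391 is composite.

25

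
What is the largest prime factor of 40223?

40223 = 19 · 2117
2117 = 29 · 73
73 is prime.
So 40223 = 19 · 29 · 73; the largest prime factor is 73.

73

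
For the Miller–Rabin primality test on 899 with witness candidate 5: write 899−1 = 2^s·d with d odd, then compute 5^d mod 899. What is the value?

899 − 1 = 898 = 2^1 · 449, so d = 449.
5^1 ≡ 5 (mod 899)
5^2 ≡ 5^2 = 25 ≡ 25 (mod 899)
5^4 ≡ 25^2 = 625 ≡ 625 (mod 899)
5^8 ≡ 625^2 = 390625 ≡ 459 (mod 899)
5^16 ≡ 459^2 = 210681 ≡ 315 (mod 899)
5^32 ≡ 315^2 = 99225 ≡ 335 (mod 899)
5^64 ≡ 335^2 = 112225 ≡ 749 (mod 899)
5^128 ≡ 749^2 = 561001 ≡ 25 (mod 899)
5^256 ≡ 25^2 = 625 ≡ 625 (mod 899)
449 = 256 + 128 + 64 + 1 in binary powers of 2.
So 5^449 ≡ 625 · 25 · 749 · 5 ≡ 614 (mod 899).
Squaring chain: 614; never reaches −1, so base 5 is a Miller–Rabin witness that 899 is composite.

614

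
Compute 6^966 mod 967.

6^1 ≡ 6 (mod 967)
6^2 ≡ 6^2 = 36 ≡ 36 (mod 967)
6^4 ≡ 36^2 = 1296 ≡ 329 (mod 967)
6^8 ≡ 329^2 = 108241 ≡ 904 (mod 967)
6^16 ≡ 904^2 = 817216 ≡ 101 (mod 967)
6^32 ≡ 101^2 = 10201 ≡ 531 (mod 967)
6^64 ≡ 531^2 = 281961 ≡ 564 (mod 967)
6^128 ≡ 564^2 = 318096 ≡ 920 (mod 967)
6^256 ≡ 920^2 = 846400 ≡ 275 (mod 967)
6^512 ≡ 275^2 = 75625 ≡ 199 (mod 967)
966 = 512 + 256 + 128 + 64 + 4 + 2 in binary powers of 2.
So 6^966 ≡ 199 · 275 · 920 · 564 · 329 · 36 ≡ 1 (mod 967).
Since the result is 1, base 6 gives no evidence that 967 is composite.

1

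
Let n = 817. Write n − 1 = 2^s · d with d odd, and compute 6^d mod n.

87

817 − 1 = 816 = 2^4 · 51, so d = 51.
6^1 ≡ 6 (mod 817)
6^2 ≡ 6^2 = 36 ≡ 36 (mod 817)
6^4 ≡ 36^2 = 1296 ≡ 479 (mod 817)
6^8 ≡ 479^2 = 229441 ≡ 681 (mod 817)
6^16 ≡ 681^2 = 463761 ≡ 522 (mod 817)
6^32 ≡ 522^2 = 272484 ≡ 423 (mod 817)
51 = 32 + 16 + 2 + 1 in binary powers of 2.
So 6^51 ≡ 423 · 522 · 36 · 6 ≡ 87 (mod 817).
Squaring chain: 87 → 216 → 87 → 216; never reaches −1, so base 6 is a Miller–Rabin witness that 817 is composite.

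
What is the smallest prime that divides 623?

623 is odd.
Digit sum 11, not divisible by 3.
Ends in 3: not divisible by 5.
7: 623 = 7·89

7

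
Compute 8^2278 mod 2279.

520

8^1 ≡ 8 (mod 2279)
8^2 ≡ 8^2 = 64 ≡ 64 (mod 2279)
8^4 ≡ 64^2 = 4096 ≡ 1817 (mod 2279)
8^8 ≡ 1817^2 = 3301489 ≡ 1497 (mod 2279)
8^16 ≡ 1497^2 = 2241009 ≡ 752 (mod 2279)
8^32 ≡ 752^2 = 565504 ≡ 312 (mod 2279)
8^64 ≡ 312^2 = 97344 ≡ 1626 (mod 2279)
8^128 ≡ 1626^2 = 2643876 ≡ 236 (mod 2279)
8^256 ≡ 236^2 = 55696 ≡ 1000 (mod 2279)
8^512 ≡ 1000^2 = 1000000 ≡ 1798 (mod 2279)
8^1024 ≡ 1798^2 = 3232804 ≡ 1182 (mod 2279)
8^2048 ≡ 1182^2 = 1397124 ≡ 97 (mod 2279)
2278 = 2048 + 128 + 64 + 32 + 4 + 2 in binary powers of 2.
So 8^2278 ≡ 97 · 236 · 1626 · 312 · 1817 · 64 ≡ 520 (mod 2279).
Since 520 ≠ 1, base 8 is a Fermat witness: 2279 is composite.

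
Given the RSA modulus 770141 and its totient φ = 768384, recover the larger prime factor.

929

φ(n) = (p−1)(q−1) = n − (p+q) + 1, so p + q = 770141 − 768384 + 1 = 1758.
p and q are the roots of t² − 1758t + 770141 = 0.
Discriminant: 1758² − 4·770141 = 3090564 − 3080564 = 10000; √10000 = 100.
q = (1758 − 100)/2 = 829, p = (1758 + 100)/2 = 929.
Check: 829 · 929 = 770141.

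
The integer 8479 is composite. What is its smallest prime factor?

8479 is odd.
Digit sum 28, not divisible by 3.
Ends in 9: not divisible by 5.
7: 8479 = 7·1211 + 2
11: 8479 = 11·770 + 9
13: 8479 = 13·652 + 3
17: 8479 = 17·498 + 13
19: 8479 = 19·446 + 5
23: 8479 = 23·368 + 15
29: 8479 = 29·292 + 11
31: 8479 = 31·273 + 16
37: 8479 = 37·229 + 6
41: 8479 = 41·206 + 33
43: 8479 = 43·197 + 8
47: 8479 = 47·180 + 19
53: 8479 = 53·159 + 52
59: 8479 = 59·143 + 42
61: 8479 = 61·139

61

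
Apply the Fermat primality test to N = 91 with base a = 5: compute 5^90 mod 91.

5^1 ≡ 5 (mod 91)
5^2 ≡ 5^2 = 25 ≡ 25 (mod 91)
5^4 ≡ 25^2 = 625 ≡ 79 (mod 91)
5^8 ≡ 79^2 = 6241 ≡ 53 (mod 91)
5^16 ≡ 53^2 = 2809 ≡ 79 (mod 91)
5^32 ≡ 79^2 = 6241 ≡ 53 (mod 91)
5^64 ≡ 53^2 = 2809 ≡ 79 (mod 91)
90 = 64 + 16 + 8 + 2 in binary powers of 2.
So 5^90 ≡ 79 · 79 · 53 · 25 ≡ 64 (mod 91).
Since 64 ≠ 1, base 5 is a Fermat witness: 91 is composite.

64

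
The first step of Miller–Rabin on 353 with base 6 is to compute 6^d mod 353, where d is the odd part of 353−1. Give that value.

353 − 1 = 352 = 2^5 · 11, so d = 11.
6^1 ≡ 6 (mod 353)
6^2 ≡ 6^2 = 36 ≡ 36 (mod 353)
6^4 ≡ 36^2 = 1296 ≡ 237 (mod 353)
6^8 ≡ 237^2 = 56169 ≡ 42 (mod 353)
11 = 8 + 2 + 1 in binary powers of 2.
So 6^11 ≡ 42 · 36 · 6 ≡ 247 (mod 353).
Squaring chain: 247 → 293 → 70 → 311 → 352; reaches −1, so base 6 does not prove 353 composite.

247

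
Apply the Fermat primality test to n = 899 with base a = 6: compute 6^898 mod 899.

645

6^1 ≡ 6 (mod 899)
6^2 ≡ 6^2 = 36 ≡ 36 (mod 899)
6^4 ≡ 36^2 = 1296 ≡ 397 (mod 899)
6^8 ≡ 397^2 = 157609 ≡ 284 (mod 899)
6^16 ≡ 284^2 = 80656 ≡ 645 (mod 899)
6^32 ≡ 645^2 = 416025 ≡ 687 (mod 899)
6^64 ≡ 687^2 = 471969 ≡ 893 (mod 899)
6^128 ≡ 893^2 = 797449 ≡ 36 (mod 899)
6^256 ≡ 36^2 = 1296 ≡ 397 (mod 899)
6^512 ≡ 397^2 = 157609 ≡ 284 (mod 899)
898 = 512 + 256 + 128 + 2 in binary powers of 2.
So 6^898 ≡ 284 · 397 · 36 · 36 ≡ 645 (mod 899).
Since 645 ≠ 1, base 6 is a Fermat witness: 899 is composite.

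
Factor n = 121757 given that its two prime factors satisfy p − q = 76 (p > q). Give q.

313

Since p = q + 76, we have 121757 = q(q + 76), so q² + 76q − 121757 = 0.
Discriminant: 76² + 4·121757 = 5776 + 487028 = 492804; √492804 = 702.
q = (−76 + 702)/2 = 313, and p = q + 76 = 389.
Check: 313 · 389 = 121757.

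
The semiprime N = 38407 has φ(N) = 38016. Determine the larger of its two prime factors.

φ(n) = (p−1)(q−1) = n − (p+q) + 1, so p + q = 38407 − 38016 + 1 = 392.
p and q are the roots of t² − 392t + 38407 = 0.
Discriminant: 392² − 4·38407 = 153664 − 153628 = 36; √36 = 6.
q = (392 − 6)/2 = 193, p = (392 + 6)/2 = 199.
Check: 193 · 199 = 38407.

199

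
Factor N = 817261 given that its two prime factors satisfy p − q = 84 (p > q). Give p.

Since p = q + 84, we have 817261 = q(q + 84), so q² + 84q − 817261 = 0.
Discriminant: 84² + 4·817261 = 7056 + 3269044 = 3276100; √3276100 = 1810.
q = (−84 + 1810)/2 = 863, and p = q + 84 = 947.
Check: 863 · 947 = 817261.

947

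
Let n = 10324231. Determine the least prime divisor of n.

67

10324231 is odd.
Digit sum 16, not divisible by 3.
Ends in 1: not divisible by 5.
7: 10324231 = 7·1474890 + 1
11: 10324231 = 11·938566 + 5
13: 10324231 = 13·794171 + 8
17: 10324231 = 17·607307 + 12
19: 10324231 = 19·543380 + 11
23: 10324231 = 23·448879 + 14
29: 10324231 = 29·356007 + 28
31: 10324231 = 31·333039 + 22
37: 10324231 = 37·279033 + 10
41: 10324231 = 41·251810 + 21
43: 10324231 = 43·240098 + 17
47: 10324231 = 47·219664 + 23
53: 10324231 = 53·194796 + 43
59: 10324231 = 59·174986 + 57
61: 10324231 = 61·169249 + 42
67: 10324231 = 67·154093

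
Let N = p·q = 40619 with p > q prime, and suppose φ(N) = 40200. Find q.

φ(n) = (p−1)(q−1) = n − (p+q) + 1, so p + q = 40619 − 40200 + 1 = 420.
p and q are the roots of t² − 420t + 40619 = 0.
Discriminant: 420² − 4·40619 = 176400 − 162476 = 13924; √13924 = 118.
q = (420 − 118)/2 = 151, p = (420 + 118)/2 = 269.
Check: 151 · 269 = 40619.

151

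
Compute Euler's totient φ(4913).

4624

Factor: 4913 = 17^3.
φ(4913) = 17^2·(17−1) = 4624.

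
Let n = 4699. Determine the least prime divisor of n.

4699 is odd.
Digit sum 28, not divisible by 3.
Ends in 9: not divisible by 5.
7: 4699 = 7·671 + 2
11: 4699 = 11·427 + 2
13: 4699 = 13·361 + 6
17: 4699 = 17·276 + 7
19: 4699 = 19·247 + 6
23: 4699 = 23·204 + 7
29: 4699 = 29·162 + 1
31: 4699 = 31·151 + 18
37: 4699 = 37·127

37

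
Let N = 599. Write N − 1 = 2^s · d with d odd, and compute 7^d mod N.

598

599 − 1 = 598 = 2^1 · 299, so d = 299.
7^1 ≡ 7 (mod 599)
7^2 ≡ 7^2 = 49 ≡ 49 (mod 599)
7^4 ≡ 49^2 = 2401 ≡ 5 (mod 599)
7^8 ≡ 5^2 = 25 ≡ 25 (mod 599)
7^16 ≡ 25^2 = 625 ≡ 26 (mod 599)
7^32 ≡ 26^2 = 676 ≡ 77 (mod 599)
7^64 ≡ 77^2 = 5929 ≡ 538 (mod 599)
7^128 ≡ 538^2 = 289444 ≡ 127 (mod 599)
7^256 ≡ 127^2 = 16129 ≡ 555 (mod 599)
299 = 256 + 32 + 8 + 2 + 1 in binary powers of 2.
So 7^299 ≡ 555 · 77 · 25 · 49 · 7 ≡ 598 (mod 599).
Since 7^d ≡ 598 (mod 599), base 7 does not prove 599 composite.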